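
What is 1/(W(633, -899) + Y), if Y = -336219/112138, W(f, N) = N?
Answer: -8626/7780637 ≈ -0.0011087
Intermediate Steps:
Y = -25863/8626 (Y = -336219*1/112138 = -25863/8626 ≈ -2.9983)
1/(W(633, -899) + Y) = 1/(-899 - 25863/8626) = 1/(-7780637/8626) = -8626/7780637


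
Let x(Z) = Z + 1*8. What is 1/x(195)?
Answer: 1/203 ≈ 0.0049261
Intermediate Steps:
x(Z) = 8 + Z (x(Z) = Z + 8 = 8 + Z)
1/x(195) = 1/(8 + 195) = 1/203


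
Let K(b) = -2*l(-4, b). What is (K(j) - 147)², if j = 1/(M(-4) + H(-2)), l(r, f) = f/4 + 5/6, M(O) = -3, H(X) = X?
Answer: 19864849/900 ≈ 22072.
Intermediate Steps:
l(r, f) = ⅚ + f/4 (l(r, f) = f*(¼) + 5*(⅙) = f/4 + ⅚ = ⅚ + f/4)
j = -⅕ (j = 1/(-3 - 2) = 1/(-5) = -⅕ ≈ -0.20000)
K(b) = -5/3 - b/2 (K(b) = -2*(⅚ + b/4) = -5/3 - b/2)
(K(j) - 147)² = ((-5/3 - ½*(-⅕)) - 147)² = ((-5/3 + ⅒) - 147)² = (-47/30 - 147)² = (-4457/30)² = 19864849/900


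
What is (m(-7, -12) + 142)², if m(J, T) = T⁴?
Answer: 435890884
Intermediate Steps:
(m(-7, -12) + 142)² = ((-12)⁴ + 142)² = (20736 + 142)² = 20878² = 435890884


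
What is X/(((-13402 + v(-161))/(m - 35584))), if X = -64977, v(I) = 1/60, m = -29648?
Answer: -254314779840/804119 ≈ -3.1627e+5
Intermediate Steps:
v(I) = 1/60
X/(((-13402 + v(-161))/(m - 35584))) = -64977*(-29648 - 35584)/(-13402 + 1/60) = -64977/((-804119/60/(-65232))) = -64977/((-804119/60*(-1/65232))) = -64977/804119/3913920 = -64977*3913920/804119 = -254314779840/804119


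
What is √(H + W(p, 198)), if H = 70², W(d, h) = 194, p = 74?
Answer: 3*√566 ≈ 71.372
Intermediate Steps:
H = 4900
√(H + W(p, 198)) = √(4900 + 194) = √5094 = 3*√566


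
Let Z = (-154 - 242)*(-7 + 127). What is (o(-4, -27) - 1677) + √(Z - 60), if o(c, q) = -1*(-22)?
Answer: -1655 + 2*I*√11895 ≈ -1655.0 + 218.13*I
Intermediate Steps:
o(c, q) = 22
Z = -47520 (Z = -396*120 = -47520)
(o(-4, -27) - 1677) + √(Z - 60) = (22 - 1677) + √(-47520 - 60) = -1655 + √(-47580) = -1655 + 2*I*√11895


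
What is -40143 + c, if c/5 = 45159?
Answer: 185652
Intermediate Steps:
c = 225795 (c = 5*45159 = 225795)
-40143 + c = -40143 + 225795 = 185652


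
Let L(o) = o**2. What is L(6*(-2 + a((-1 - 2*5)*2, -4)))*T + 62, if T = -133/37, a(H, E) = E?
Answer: -170074/37 ≈ -4596.6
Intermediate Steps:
T = -133/37 (T = -133*1/37 = -133/37 ≈ -3.5946)
L(6*(-2 + a((-1 - 2*5)*2, -4)))*T + 62 = (6*(-2 - 4))**2*(-133/37) + 62 = (6*(-6))**2*(-133/37) + 62 = (-36)**2*(-133/37) + 62 = 1296*(-133/37) + 62 = -172368/37 + 62 = -170074/37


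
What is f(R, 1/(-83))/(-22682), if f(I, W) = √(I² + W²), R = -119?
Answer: -√97555130/1882606 ≈ -0.0052465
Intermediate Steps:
f(R, 1/(-83))/(-22682) = √((-119)² + (1/(-83))²)/(-22682) = √(14161 + (-1/83)²)*(-1/22682) = √(14161 + 1/6889)*(-1/22682) = √(97555130/6889)*(-1/22682) = (√97555130/83)*(-1/22682) = -√97555130/1882606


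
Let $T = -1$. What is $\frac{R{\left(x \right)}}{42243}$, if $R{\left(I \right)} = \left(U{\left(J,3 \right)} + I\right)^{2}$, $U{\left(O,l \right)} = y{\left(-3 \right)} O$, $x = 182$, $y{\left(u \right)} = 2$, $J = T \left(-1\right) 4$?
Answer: $\frac{36100}{42243} \approx 0.85458$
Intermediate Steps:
$J = 4$ ($J = \left(-1\right) \left(-1\right) 4 = 1 \cdot 4 = 4$)
$U{\left(O,l \right)} = 2 O$
$R{\left(I \right)} = \left(8 + I\right)^{2}$ ($R{\left(I \right)} = \left(2 \cdot 4 + I\right)^{2} = \left(8 + I\right)^{2}$)
$\frac{R{\left(x \right)}}{42243} = \frac{\left(8 + 182\right)^{2}}{42243} = 190^{2} \cdot \frac{1}{42243} = 36100 \cdot \frac{1}{42243} = \frac{36100}{42243}$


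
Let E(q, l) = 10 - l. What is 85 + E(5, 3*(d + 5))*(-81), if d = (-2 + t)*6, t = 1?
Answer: -968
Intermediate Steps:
d = -6 (d = (-2 + 1)*6 = -1*6 = -6)
85 + E(5, 3*(d + 5))*(-81) = 85 + (10 - 3*(-6 + 5))*(-81) = 85 + (10 - 3*(-1))*(-81) = 85 + (10 - 1*(-3))*(-81) = 85 + (10 + 3)*(-81) = 85 + 13*(-81) = 85 - 1053 = -968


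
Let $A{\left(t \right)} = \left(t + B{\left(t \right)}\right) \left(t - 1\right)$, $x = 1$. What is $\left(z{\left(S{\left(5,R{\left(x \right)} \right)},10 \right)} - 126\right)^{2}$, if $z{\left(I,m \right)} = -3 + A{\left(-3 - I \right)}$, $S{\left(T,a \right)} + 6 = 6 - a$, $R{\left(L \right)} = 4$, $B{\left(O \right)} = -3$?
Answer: $16641$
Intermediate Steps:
$A{\left(t \right)} = \left(-1 + t\right) \left(-3 + t\right)$ ($A{\left(t \right)} = \left(t - 3\right) \left(t - 1\right) = \left(-3 + t\right) \left(-1 + t\right) = \left(-1 + t\right) \left(-3 + t\right)$)
$S{\left(T,a \right)} = - a$ ($S{\left(T,a \right)} = -6 - \left(-6 + a\right) = - a$)
$z{\left(I,m \right)} = 12 + \left(-3 - I\right)^{2} + 4 I$ ($z{\left(I,m \right)} = -3 + \left(3 + \left(-3 - I\right)^{2} - 4 \left(-3 - I\right)\right) = -3 + \left(3 + \left(-3 - I\right)^{2} + \left(12 + 4 I\right)\right) = -3 + \left(15 + \left(-3 - I\right)^{2} + 4 I\right) = 12 + \left(-3 - I\right)^{2} + 4 I$)
$\left(z{\left(S{\left(5,R{\left(x \right)} \right)},10 \right)} - 126\right)^{2} = \left(\left(21 + \left(\left(-1\right) 4\right)^{2} + 10 \left(\left(-1\right) 4\right)\right) - 126\right)^{2} = \left(\left(21 + \left(-4\right)^{2} + 10 \left(-4\right)\right) - 126\right)^{2} = \left(\left(21 + 16 - 40\right) - 126\right)^{2} = \left(-3 - 126\right)^{2} = \left(-129\right)^{2} = 16641$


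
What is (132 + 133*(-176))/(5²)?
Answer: -23276/25 ≈ -931.04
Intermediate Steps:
(132 + 133*(-176))/(5²) = (132 - 23408)/25 = -23276*1/25 = -23276/25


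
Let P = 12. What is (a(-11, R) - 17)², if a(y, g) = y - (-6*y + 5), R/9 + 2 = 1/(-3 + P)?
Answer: 9801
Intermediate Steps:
R = -17 (R = -18 + 9/(-3 + 12) = -18 + 9/9 = -18 + 9*(⅑) = -18 + 1 = -17)
a(y, g) = -5 + 7*y (a(y, g) = y - (5 - 6*y) = y + (-5 + 6*y) = -5 + 7*y)
(a(-11, R) - 17)² = ((-5 + 7*(-11)) - 17)² = ((-5 - 77) - 17)² = (-82 - 17)² = (-99)² = 9801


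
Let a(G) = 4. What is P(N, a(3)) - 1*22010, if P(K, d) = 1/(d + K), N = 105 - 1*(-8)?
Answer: -2575169/117 ≈ -22010.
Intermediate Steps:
N = 113 (N = 105 + 8 = 113)
P(K, d) = 1/(K + d)
P(N, a(3)) - 1*22010 = 1/(113 + 4) - 1*22010 = 1/117 - 22010 = -2575169/117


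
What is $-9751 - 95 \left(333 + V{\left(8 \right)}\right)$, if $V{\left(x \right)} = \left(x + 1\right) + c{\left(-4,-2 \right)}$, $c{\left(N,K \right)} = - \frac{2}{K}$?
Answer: $-42336$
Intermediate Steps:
$V{\left(x \right)} = 2 + x$ ($V{\left(x \right)} = \left(x + 1\right) - \frac{2}{-2} = \left(1 + x\right) - -1 = \left(1 + x\right) + 1 = 2 + x$)
$-9751 - 95 \left(333 + V{\left(8 \right)}\right) = -9751 - 95 \left(333 + \left(2 + 8\right)\right) = -9751 - 95 \left(333 + 10\right) = -9751 - 95 \cdot 343 = -9751 - 32585 = -42336$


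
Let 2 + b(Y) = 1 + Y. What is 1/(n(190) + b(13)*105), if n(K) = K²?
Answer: 1/37360 ≈ 2.6767e-5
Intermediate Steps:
b(Y) = -1 + Y (b(Y) = -2 + (1 + Y) = -1 + Y)
1/(n(190) + b(13)*105) = 1/(190² + (-1 + 13)*105) = 1/(36100 + 12*105) = 1/(36100 + 1260) = 1/37360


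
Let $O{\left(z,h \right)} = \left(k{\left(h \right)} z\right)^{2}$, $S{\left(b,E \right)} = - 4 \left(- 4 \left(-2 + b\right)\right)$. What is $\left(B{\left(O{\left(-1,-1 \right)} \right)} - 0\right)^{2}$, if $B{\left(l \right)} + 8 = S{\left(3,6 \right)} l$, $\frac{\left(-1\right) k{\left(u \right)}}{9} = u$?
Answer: $1658944$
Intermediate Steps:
$k{\left(u \right)} = - 9 u$
$S{\left(b,E \right)} = -32 + 16 b$ ($S{\left(b,E \right)} = - 4 \left(8 - 4 b\right) = -32 + 16 b$)
$O{\left(z,h \right)} = 81 h^{2} z^{2}$ ($O{\left(z,h \right)} = \left(- 9 h z\right)^{2} = 81 h^{2} z^{2}$)
$B{\left(l \right)} = -8 + 16 l$ ($B{\left(l \right)} = -8 + \left(-32 + 16 \cdot 3\right) l = -8 + \left(-32 + 48\right) l = -8 + 16 l$)
$\left(B{\left(O{\left(-1,-1 \right)} \right)} - 0\right)^{2} = \left(\left(-8 + 16 \cdot 81 \left(-1\right)^{2} \left(-1\right)^{2}\right) - 0\right)^{2} = \left(\left(-8 + 16 \cdot 81 \cdot 1 \cdot 1\right) + \left(-1 + 1\right)\right)^{2} = \left(\left(-8 + 16 \cdot 81\right) + 0\right)^{2} = \left(\left(-8 + 1296\right) + 0\right)^{2} = \left(1288 + 0\right)^{2} = 1288^{2} = 1658944$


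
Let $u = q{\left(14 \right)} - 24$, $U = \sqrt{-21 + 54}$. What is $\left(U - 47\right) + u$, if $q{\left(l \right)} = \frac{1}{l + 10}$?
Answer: $- \frac{1703}{24} + \sqrt{33} \approx -65.214$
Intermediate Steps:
$U = \sqrt{33} \approx 5.7446$
$q{\left(l \right)} = \frac{1}{10 + l}$
$u = - \frac{575}{24}$ ($u = \frac{1}{10 + 14} - 24 = \frac{1}{24} - 24 = - \frac{575}{24} \approx -23.958$)
$\left(U - 47\right) + u = \left(\sqrt{33} - 47\right) - \frac{575}{24} = \left(-47 + \sqrt{33}\right) - \frac{575}{24} = - \frac{1703}{24} + \sqrt{33}$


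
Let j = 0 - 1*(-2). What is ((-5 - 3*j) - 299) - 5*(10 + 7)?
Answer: -395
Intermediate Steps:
j = 2 (j = 0 + 2 = 2)
((-5 - 3*j) - 299) - 5*(10 + 7) = ((-5 - 3*2) - 299) - 5*(10 + 7) = ((-5 - 6) - 299) - 5*17 = (-11 - 299) - 85 = -310 - 85 = -395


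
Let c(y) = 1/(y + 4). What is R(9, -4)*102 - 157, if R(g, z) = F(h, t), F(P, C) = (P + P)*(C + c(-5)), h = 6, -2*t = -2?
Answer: -157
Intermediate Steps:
t = 1 (t = -½*(-2) = 1)
c(y) = 1/(4 + y)
F(P, C) = 2*P*(-1 + C) (F(P, C) = (P + P)*(C + 1/(4 - 5)) = (2*P)*(C + 1/(-1)) = (2*P)*(C - 1) = (2*P)*(-1 + C) = 2*P*(-1 + C))
R(g, z) = 0 (R(g, z) = 2*6*(-1 + 1) = 2*6*0 = 0)
R(9, -4)*102 - 157 = 0*102 - 157 = 0 - 157 = -157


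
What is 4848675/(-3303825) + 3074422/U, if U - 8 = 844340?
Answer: 40422554835/18597186874 ≈ 2.1736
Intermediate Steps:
U = 844348 (U = 8 + 844340 = 844348)
4848675/(-3303825) + 3074422/U = 4848675/(-3303825) + 3074422/844348 = 4848675*(-1/3303825) + 3074422*(1/844348) = -64649/44051 + 1537211/422174 = 40422554835/18597186874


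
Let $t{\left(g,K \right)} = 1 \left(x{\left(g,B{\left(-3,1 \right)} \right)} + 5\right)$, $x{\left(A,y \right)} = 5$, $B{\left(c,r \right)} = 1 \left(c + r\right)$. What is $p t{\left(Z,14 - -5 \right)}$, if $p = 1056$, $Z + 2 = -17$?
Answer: $10560$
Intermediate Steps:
$Z = -19$ ($Z = -2 - 17 = -19$)
$B{\left(c,r \right)} = c + r$
$t{\left(g,K \right)} = 10$ ($t{\left(g,K \right)} = 1 \left(5 + 5\right) = 1 \cdot 10 = 10$)
$p t{\left(Z,14 - -5 \right)} = 1056 \cdot 10 = 10560$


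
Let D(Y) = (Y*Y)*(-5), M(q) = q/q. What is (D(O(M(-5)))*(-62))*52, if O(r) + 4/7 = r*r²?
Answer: 145080/49 ≈ 2960.8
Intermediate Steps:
M(q) = 1
O(r) = -4/7 + r³ (O(r) = -4/7 + r*r² = -4/7 + r³)
D(Y) = -5*Y² (D(Y) = Y²*(-5) = -5*Y²)
(D(O(M(-5)))*(-62))*52 = (-5*(-4/7 + 1³)²*(-62))*52 = (-5*(-4/7 + 1)²*(-62))*52 = (-5*(3/7)²*(-62))*52 = (-5*9/49*(-62))*52 = -45/49*(-62)*52 = (2790/49)*52 = 145080/49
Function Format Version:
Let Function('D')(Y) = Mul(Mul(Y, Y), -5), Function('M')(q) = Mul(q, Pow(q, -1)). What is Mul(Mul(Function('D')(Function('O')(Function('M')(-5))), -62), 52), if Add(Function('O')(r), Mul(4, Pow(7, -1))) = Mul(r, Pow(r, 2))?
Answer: Rational(145080, 49) ≈ 2960.8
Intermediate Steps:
Function('M')(q) = 1
Function('O')(r) = Add(Rational(-4, 7), Pow(r, 3)) (Function('O')(r) = Add(Rational(-4, 7), Mul(r, Pow(r, 2))) = Add(Rational(-4, 7), Pow(r, 3)))
Function('D')(Y) = Mul(-5, Pow(Y, 2)) (Function('D')(Y) = Mul(Pow(Y, 2), -5) = Mul(-5, Pow(Y, 2)))
Mul(Mul(Function('D')(Function('O')(Function('M')(-5))), -62), 52) = Mul(Mul(Mul(-5, Pow(Add(Rational(-4, 7), Pow(1, 3)), 2)), -62), 52) = Mul(Mul(Mul(-5, Pow(Add(Rational(-4, 7), 1), 2)), -62), 52) = Mul(Mul(Mul(-5, Pow(Rational(3, 7), 2)), -62), 52) = Mul(Mul(Mul(-5, Rational(9, 49)), -62), 52) = Mul(Mul(Rational(-45, 49), -62), 52) = Mul(Rational(2790, 49), 52) = Rational(145080, 49)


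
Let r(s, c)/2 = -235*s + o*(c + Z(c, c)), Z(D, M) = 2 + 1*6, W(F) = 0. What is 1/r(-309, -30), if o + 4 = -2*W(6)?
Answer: 1/145406 ≈ 6.8773e-6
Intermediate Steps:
Z(D, M) = 8 (Z(D, M) = 2 + 6 = 8)
o = -4 (o = -4 - 2*0 = -4 + 0 = -4)
r(s, c) = -64 - 470*s - 8*c (r(s, c) = 2*(-235*s - 4*(c + 8)) = 2*(-235*s - 4*(8 + c)) = 2*(-235*s + (-32 - 4*c)) = 2*(-32 - 235*s - 4*c) = -64 - 470*s - 8*c)
1/r(-309, -30) = 1/(-64 - 470*(-309) - 8*(-30)) = 1/(-64 + 145230 + 240) = 1/145406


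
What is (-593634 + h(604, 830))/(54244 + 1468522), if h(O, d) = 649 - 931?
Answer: -296958/761383 ≈ -0.39002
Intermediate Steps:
h(O, d) = -282
(-593634 + h(604, 830))/(54244 + 1468522) = (-593634 - 282)/(54244 + 1468522) = -593916/1522766 = -593916*1/1522766 = -296958/761383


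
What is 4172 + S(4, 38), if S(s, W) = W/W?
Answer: 4173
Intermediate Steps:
S(s, W) = 1
4172 + S(4, 38) = 4172 + 1 = 4173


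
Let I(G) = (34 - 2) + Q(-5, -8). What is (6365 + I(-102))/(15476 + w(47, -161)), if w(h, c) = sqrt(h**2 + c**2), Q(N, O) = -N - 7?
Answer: 49484510/119739223 - 6395*sqrt(28130)/239478446 ≈ 0.40879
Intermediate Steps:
Q(N, O) = -7 - N
w(h, c) = sqrt(c**2 + h**2)
I(G) = 30 (I(G) = (34 - 2) + (-7 - 1*(-5)) = 32 + (-7 + 5) = 32 - 2 = 30)
(6365 + I(-102))/(15476 + w(47, -161)) = (6365 + 30)/(15476 + sqrt((-161)**2 + 47**2)) = 6395/(15476 + sqrt(25921 + 2209)) = 6395/(15476 + sqrt(28130))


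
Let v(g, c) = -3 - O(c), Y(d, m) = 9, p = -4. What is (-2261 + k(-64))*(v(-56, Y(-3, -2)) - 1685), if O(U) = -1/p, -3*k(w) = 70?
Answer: 15426103/4 ≈ 3.8565e+6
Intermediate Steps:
k(w) = -70/3 (k(w) = -⅓*70 = -70/3)
O(U) = ¼ (O(U) = -1/(-4) = -1*(-¼) = ¼)
v(g, c) = -13/4 (v(g, c) = -3 - 1*¼ = -3 - ¼ = -13/4)
(-2261 + k(-64))*(v(-56, Y(-3, -2)) - 1685) = (-2261 - 70/3)*(-13/4 - 1685) = -6853/3*(-6753/4) = 15426103/4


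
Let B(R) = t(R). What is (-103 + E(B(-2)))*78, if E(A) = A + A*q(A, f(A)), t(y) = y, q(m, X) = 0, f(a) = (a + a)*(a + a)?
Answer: -8190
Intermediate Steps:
f(a) = 4*a**2 (f(a) = (2*a)*(2*a) = 4*a**2)
B(R) = R
E(A) = A (E(A) = A + A*0 = A + 0 = A)
(-103 + E(B(-2)))*78 = (-103 - 2)*78 = -105*78 = -8190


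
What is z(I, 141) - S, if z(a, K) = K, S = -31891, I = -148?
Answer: 32032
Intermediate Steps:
z(I, 141) - S = 141 - 1*(-31891) = 141 + 31891 = 32032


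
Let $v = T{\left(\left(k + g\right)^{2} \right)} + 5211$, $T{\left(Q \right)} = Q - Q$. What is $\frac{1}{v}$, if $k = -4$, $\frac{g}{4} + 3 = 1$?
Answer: $\frac{1}{5211} \approx 0.0001919$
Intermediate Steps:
$g = -8$ ($g = -12 + 4 \cdot 1 = -12 + 4 = -8$)
$T{\left(Q \right)} = 0$
$v = 5211$ ($v = 0 + 5211 = 5211$)
$\frac{1}{v} = \frac{1}{5211}$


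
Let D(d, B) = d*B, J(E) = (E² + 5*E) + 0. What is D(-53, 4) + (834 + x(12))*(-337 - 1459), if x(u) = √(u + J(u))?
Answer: -1498076 - 10776*√6 ≈ -1.5245e+6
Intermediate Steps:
J(E) = E² + 5*E
x(u) = √(u + u*(5 + u))
D(d, B) = B*d
D(-53, 4) + (834 + x(12))*(-337 - 1459) = 4*(-53) + (834 + √(12*(6 + 12)))*(-337 - 1459) = -212 + (834 + √(12*18))*(-1796) = -212 + (834 + √216)*(-1796) = -212 + (834 + 6*√6)*(-1796) = -212 + (-1497864 - 10776*√6) = -1498076 - 10776*√6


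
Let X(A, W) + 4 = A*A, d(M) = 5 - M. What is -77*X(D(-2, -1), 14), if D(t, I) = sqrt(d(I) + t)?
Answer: 0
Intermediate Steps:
D(t, I) = sqrt(5 + t - I) (D(t, I) = sqrt((5 - I) + t) = sqrt(5 + t - I))
X(A, W) = -4 + A**2 (X(A, W) = -4 + A*A = -4 + A**2)
-77*X(D(-2, -1), 14) = -77*(-4 + (sqrt(5 - 2 - 1*(-1)))**2) = -77*(-4 + (sqrt(5 - 2 + 1))**2) = -77*(-4 + (sqrt(4))**2) = -77*(-4 + 2**2) = -77*(-4 + 4) = -77*0 = 0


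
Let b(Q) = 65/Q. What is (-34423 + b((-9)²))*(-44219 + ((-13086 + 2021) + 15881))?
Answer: 109863365794/81 ≈ 1.3563e+9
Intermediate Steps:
(-34423 + b((-9)²))*(-44219 + ((-13086 + 2021) + 15881)) = (-34423 + 65/((-9)²))*(-44219 + ((-13086 + 2021) + 15881)) = (-34423 + 65/81)*(-44219 + (-11065 + 15881)) = (-34423 + 65*(1/81))*(-44219 + 4816) = (-34423 + 65/81)*(-39403) = -2788198/81*(-39403) = 109863365794/81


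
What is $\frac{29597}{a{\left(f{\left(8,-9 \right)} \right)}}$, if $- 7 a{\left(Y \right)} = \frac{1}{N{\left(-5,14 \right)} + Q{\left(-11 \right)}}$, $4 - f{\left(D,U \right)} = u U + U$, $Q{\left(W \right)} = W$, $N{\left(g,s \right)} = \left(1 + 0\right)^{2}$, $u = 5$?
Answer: $2071790$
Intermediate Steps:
$N{\left(g,s \right)} = 1$ ($N{\left(g,s \right)} = 1^{2} = 1$)
$f{\left(D,U \right)} = 4 - 6 U$ ($f{\left(D,U \right)} = 4 - \left(5 U + U\right) = 4 - 6 U$)
$a{\left(Y \right)} = \frac{1}{70}$ ($a{\left(Y \right)} = - \frac{1}{7 \left(1 - 11\right)} = - \frac{1}{7 \left(-10\right)} = \left(- \frac{1}{7}\right) \left(- \frac{1}{10}\right) = \frac{1}{70}$)
$\frac{29597}{a{\left(f{\left(8,-9 \right)} \right)}} = 29597 \frac{1}{\frac{1}{70}} = 29597 \cdot 70 = 2071790$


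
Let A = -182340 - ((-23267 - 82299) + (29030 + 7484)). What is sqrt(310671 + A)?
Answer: sqrt(197383) ≈ 444.28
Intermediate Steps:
A = -113288 (A = -182340 - (-105566 + 36514) = -182340 - 1*(-69052) = -182340 + 69052 = -113288)
sqrt(310671 + A) = sqrt(310671 - 113288) = sqrt(197383)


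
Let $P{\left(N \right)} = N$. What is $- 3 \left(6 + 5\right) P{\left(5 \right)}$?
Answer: $-165$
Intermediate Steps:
$- 3 \left(6 + 5\right) P{\left(5 \right)} = - 3 \left(6 + 5\right) 5 = \left(-3\right) 11 \cdot 5 = \left(-33\right) 5 = -165$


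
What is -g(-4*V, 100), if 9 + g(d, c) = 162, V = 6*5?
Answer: -153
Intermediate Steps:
V = 30
g(d, c) = 153 (g(d, c) = -9 + 162 = 153)
-g(-4*V, 100) = -1*153 = -153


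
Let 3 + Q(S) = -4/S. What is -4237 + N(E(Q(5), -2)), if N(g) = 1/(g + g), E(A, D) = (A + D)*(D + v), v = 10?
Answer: -1965973/464 ≈ -4237.0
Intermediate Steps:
Q(S) = -3 - 4/S
E(A, D) = (10 + D)*(A + D) (E(A, D) = (A + D)*(D + 10) = (A + D)*(10 + D) = (10 + D)*(A + D))
N(g) = 1/(2*g)
-4237 + N(E(Q(5), -2)) = -4237 + 1/(2*((-2)² + 10*(-3 - 4/5) + 10*(-2) + (-3 - 4/5)*(-2))) = -4237 + 1/(2*(4 + 10*(-3 - 4*⅕) - 20 + (-3 - 4*⅕)*(-2))) = -4237 + 1/(2*(4 + 10*(-3 - ⅘) - 20 + (-3 - ⅘)*(-2))) = -4237 + 1/(2*(4 + 10*(-19/5) - 20 - 19/5*(-2))) = -4237 + 1/(2*(4 - 38 - 20 + 38/5)) = -4237 + 1/(2*(-232/5)) = -4237 + (½)*(-5/232) = -4237 - 5/464 = -1965973/464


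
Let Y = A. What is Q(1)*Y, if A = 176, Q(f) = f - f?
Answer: 0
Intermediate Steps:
Q(f) = 0
Y = 176
Q(1)*Y = 0*176 = 0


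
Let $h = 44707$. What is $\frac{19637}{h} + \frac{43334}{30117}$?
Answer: $\frac{2528740667}{1346440719} \approx 1.8781$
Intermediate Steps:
$\frac{19637}{h} + \frac{43334}{30117} = \frac{19637}{44707} + \frac{43334}{30117} = \frac{2528740667}{1346440719}$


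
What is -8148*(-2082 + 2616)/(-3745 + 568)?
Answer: 483448/353 ≈ 1369.5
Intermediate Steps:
-8148*(-2082 + 2616)/(-3745 + 568) = -8148/((-3177/534)) = -8148/((-3177*1/534)) = -8148/(-1059/178) = -8148*(-178/1059) = 483448/353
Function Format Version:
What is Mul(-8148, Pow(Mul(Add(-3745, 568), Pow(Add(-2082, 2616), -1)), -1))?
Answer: Rational(483448, 353) ≈ 1369.5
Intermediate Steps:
Mul(-8148, Pow(Mul(Add(-3745, 568), Pow(Add(-2082, 2616), -1)), -1)) = Mul(-8148, Pow(Mul(-3177, Pow(534, -1)), -1)) = Mul(-8148, Pow(Mul(-3177, Rational(1, 534)), -1)) = Mul(-8148, Pow(Rational(-1059, 178), -1)) = Mul(-8148, Rational(-178, 1059)) = Rational(483448, 353)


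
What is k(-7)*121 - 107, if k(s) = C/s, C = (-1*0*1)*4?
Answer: -107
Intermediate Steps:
C = 0 (C = (0*1)*4 = 0*4 = 0)
k(s) = 0 (k(s) = 0/s = 0)
k(-7)*121 - 107 = 0*121 - 107 = 0 - 107 = -107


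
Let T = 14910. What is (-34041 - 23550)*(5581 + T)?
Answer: -1180097181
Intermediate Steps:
(-34041 - 23550)*(5581 + T) = (-34041 - 23550)*(5581 + 14910) = -57591*20491 = -1180097181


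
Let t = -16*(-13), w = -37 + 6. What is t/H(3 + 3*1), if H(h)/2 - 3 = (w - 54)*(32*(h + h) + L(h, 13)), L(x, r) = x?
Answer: -104/33147 ≈ -0.0031375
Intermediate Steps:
w = -31
H(h) = 6 - 11050*h (H(h) = 6 + 2*((-31 - 54)*(32*(h + h) + h)) = 6 + 2*(-85*(32*(2*h) + h)) = 6 + 2*(-85*(64*h + h)) = 6 + 2*(-5525*h) = 6 - 11050*h)
t = 208
t/H(3 + 3*1) = 208/(6 - 11050*(3 + 3*1)) = 208/(6 - 11050*(3 + 3)) = 208/(6 - 11050*6) = 208/(6 - 66300) = 208/(-66294) = 208*(-1/66294) = -104/33147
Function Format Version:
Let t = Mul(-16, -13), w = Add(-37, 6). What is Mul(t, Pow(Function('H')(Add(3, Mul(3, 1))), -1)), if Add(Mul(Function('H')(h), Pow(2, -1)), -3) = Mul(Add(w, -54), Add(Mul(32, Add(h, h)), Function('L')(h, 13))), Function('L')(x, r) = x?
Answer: Rational(-104, 33147) ≈ -0.0031375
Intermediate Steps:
w = -31
Function('H')(h) = Add(6, Mul(-11050, h)) (Function('H')(h) = Add(6, Mul(2, Mul(Add(-31, -54), Add(Mul(32, Add(h, h)), h)))) = Add(6, Mul(2, Mul(-85, Add(Mul(32, Mul(2, h)), h)))) = Add(6, Mul(2, Mul(-85, Add(Mul(64, h), h)))) = Add(6, Mul(2, Mul(-85, Mul(65, h)))) = Add(6, Mul(2, Mul(-5525, h))) = Add(6, Mul(-11050, h)))
t = 208
Mul(t, Pow(Function('H')(Add(3, Mul(3, 1))), -1)) = Mul(208, Pow(Add(6, Mul(-11050, Add(3, Mul(3, 1)))), -1)) = Mul(208, Pow(Add(6, Mul(-11050, Add(3, 3))), -1)) = Mul(208, Pow(Add(6, Mul(-11050, 6)), -1)) = Mul(208, Pow(Add(6, -66300), -1)) = Mul(208, Pow(-66294, -1)) = Mul(208, Rational(-1, 66294)) = Rational(-104, 33147)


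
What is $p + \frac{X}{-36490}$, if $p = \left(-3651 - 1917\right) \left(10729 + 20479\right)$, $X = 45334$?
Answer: $- \frac{3170363319947}{18245} \approx -1.7377 \cdot 10^{8}$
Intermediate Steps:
$p = -173766144$ ($p = \left(-5568\right) 31208 = -173766144$)
$p + \frac{X}{-36490} = -173766144 + \frac{45334}{-36490} = -173766144 + 45334 \left(- \frac{1}{36490}\right) = -173766144 - \frac{22667}{18245} = - \frac{3170363319947}{18245}$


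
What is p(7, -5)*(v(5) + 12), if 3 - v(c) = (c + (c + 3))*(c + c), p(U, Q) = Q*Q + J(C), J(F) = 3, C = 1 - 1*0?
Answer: -3220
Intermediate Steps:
C = 1 (C = 1 + 0 = 1)
p(U, Q) = 3 + Q² (p(U, Q) = Q*Q + 3 = Q² + 3 = 3 + Q²)
v(c) = 3 - 2*c*(3 + 2*c) (v(c) = 3 - (c + (c + 3))*(c + c) = 3 - (c + (3 + c))*2*c = 3 - (3 + 2*c)*2*c = 3 - 2*c*(3 + 2*c))
p(7, -5)*(v(5) + 12) = (3 + (-5)²)*((3 - 6*5 - 4*5²) + 12) = (3 + 25)*((3 - 30 - 4*25) + 12) = 28*((3 - 30 - 100) + 12) = 28*(-127 + 12) = 28*(-115) = -3220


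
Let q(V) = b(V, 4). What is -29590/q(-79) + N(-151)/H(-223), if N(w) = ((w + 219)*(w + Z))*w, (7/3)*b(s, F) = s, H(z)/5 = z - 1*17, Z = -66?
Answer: -23293081/23700 ≈ -982.83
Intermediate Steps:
H(z) = -85 + 5*z (H(z) = 5*(z - 1*17) = 5*(z - 17) = 5*(-17 + z) = -85 + 5*z)
b(s, F) = 3*s/7
N(w) = w*(-66 + w)*(219 + w) (N(w) = ((w + 219)*(w - 66))*w = ((219 + w)*(-66 + w))*w = ((-66 + w)*(219 + w))*w = w*(-66 + w)*(219 + w))
q(V) = 3*V/7
-29590/q(-79) + N(-151)/H(-223) = -29590/((3/7)*(-79)) + (-151*(-14454 + (-151)**2 + 153*(-151)))/(-85 + 5*(-223)) = -29590/(-237/7) + (-151*(-14454 + 22801 - 23103))/(-85 - 1115) = -29590*(-7/237) - 151*(-14756)/(-1200) = 207130/237 + 2228156*(-1/1200) = 207130/237 - 557039/300 = -23293081/23700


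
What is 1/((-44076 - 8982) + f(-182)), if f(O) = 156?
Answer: -1/52902 ≈ -1.8903e-5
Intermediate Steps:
1/((-44076 - 8982) + f(-182)) = 1/((-44076 - 8982) + 156) = 1/(-53058 + 156) = 1/(-52902) = -1/52902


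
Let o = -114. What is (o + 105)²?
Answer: 81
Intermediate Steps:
(o + 105)² = (-114 + 105)² = (-9)² = 81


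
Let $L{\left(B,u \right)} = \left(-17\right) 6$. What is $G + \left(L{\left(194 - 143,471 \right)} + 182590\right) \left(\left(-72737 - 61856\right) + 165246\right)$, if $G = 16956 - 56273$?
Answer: $5593765347$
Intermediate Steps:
$G = -39317$ ($G = 16956 - 56273 = -39317$)
$L{\left(B,u \right)} = -102$
$G + \left(L{\left(194 - 143,471 \right)} + 182590\right) \left(\left(-72737 - 61856\right) + 165246\right) = -39317 + \left(-102 + 182590\right) \left(\left(-72737 - 61856\right) + 165246\right) = -39317 + 182488 \left(\left(-72737 - 61856\right) + 165246\right) = -39317 + 182488 \left(-134593 + 165246\right) = -39317 + 182488 \cdot 30653 = -39317 + 5593804664 = 5593765347$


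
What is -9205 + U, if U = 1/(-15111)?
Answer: -139096756/15111 ≈ -9205.0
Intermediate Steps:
U = -1/15111 ≈ -6.6177e-5
-9205 + U = -9205 - 1/15111 = -139096756/15111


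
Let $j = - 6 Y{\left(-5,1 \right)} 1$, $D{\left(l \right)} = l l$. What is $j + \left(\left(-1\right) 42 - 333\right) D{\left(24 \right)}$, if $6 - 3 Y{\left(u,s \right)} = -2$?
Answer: $-216016$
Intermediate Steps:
$Y{\left(u,s \right)} = \frac{8}{3}$ ($Y{\left(u,s \right)} = 2 - - \frac{2}{3} = 2 + \frac{2}{3} = \frac{8}{3}$)
$D{\left(l \right)} = l^{2}$
$j = -16$ ($j = \left(-6\right) \frac{8}{3} \cdot 1 = \left(-16\right) 1 = -16$)
$j + \left(\left(-1\right) 42 - 333\right) D{\left(24 \right)} = -16 + \left(\left(-1\right) 42 - 333\right) 24^{2} = -16 + \left(-42 - 333\right) 576 = -16 - 216000 = -216016$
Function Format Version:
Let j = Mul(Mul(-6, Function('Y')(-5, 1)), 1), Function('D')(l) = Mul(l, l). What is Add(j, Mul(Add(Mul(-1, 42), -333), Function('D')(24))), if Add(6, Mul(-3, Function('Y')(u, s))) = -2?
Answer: -216016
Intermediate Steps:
Function('Y')(u, s) = Rational(8, 3) (Function('Y')(u, s) = Add(2, Mul(Rational(-1, 3), -2)) = Add(2, Rational(2, 3)) = Rational(8, 3))
Function('D')(l) = Pow(l, 2)
j = -16 (j = Mul(Mul(-6, Rational(8, 3)), 1) = Mul(-16, 1) = -16)
Add(j, Mul(Add(Mul(-1, 42), -333), Function('D')(24))) = Add(-16, Mul(Add(Mul(-1, 42), -333), Pow(24, 2))) = Add(-16, Mul(Add(-42, -333), 576)) = Add(-16, Mul(-375, 576)) = Add(-16, -216000) = -216016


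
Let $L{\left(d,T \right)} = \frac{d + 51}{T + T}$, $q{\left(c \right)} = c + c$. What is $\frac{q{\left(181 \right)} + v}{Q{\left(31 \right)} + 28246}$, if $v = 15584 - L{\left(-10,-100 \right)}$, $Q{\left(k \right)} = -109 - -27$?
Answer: $\frac{3189241}{5632800} \approx 0.56619$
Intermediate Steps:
$q{\left(c \right)} = 2 c$
$L{\left(d,T \right)} = \frac{51 + d}{2 T}$
$Q{\left(k \right)} = -82$ ($Q{\left(k \right)} = -109 + 27 = -82$)
$v = \frac{3116841}{200}$ ($v = 15584 - \frac{51 - 10}{2 \left(-100\right)} = 15584 - \frac{1}{2} \left(- \frac{1}{100}\right) 41 = 15584 - - \frac{41}{200} = 15584 + \frac{41}{200} = \frac{3116841}{200} \approx 15584.0$)
$\frac{q{\left(181 \right)} + v}{Q{\left(31 \right)} + 28246} = \frac{2 \cdot 181 + \frac{3116841}{200}}{-82 + 28246} = \frac{362 + \frac{3116841}{200}}{28164} = \frac{3189241}{200} \cdot \frac{1}{28164} = \frac{3189241}{5632800}$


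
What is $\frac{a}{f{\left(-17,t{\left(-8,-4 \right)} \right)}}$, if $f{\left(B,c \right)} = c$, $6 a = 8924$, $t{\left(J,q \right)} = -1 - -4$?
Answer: $\frac{4462}{9} \approx 495.78$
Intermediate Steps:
$t{\left(J,q \right)} = 3$ ($t{\left(J,q \right)} = -1 + 4 = 3$)
$a = \frac{4462}{3}$ ($a = \frac{1}{6} \cdot 8924 = \frac{4462}{3} \approx 1487.3$)
$\frac{a}{f{\left(-17,t{\left(-8,-4 \right)} \right)}} = \frac{4462}{3 \cdot 3} = \frac{4462}{3} \cdot \frac{1}{3} = \frac{4462}{9}$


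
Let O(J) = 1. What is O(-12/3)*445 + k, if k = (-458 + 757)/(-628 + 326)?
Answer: 134091/302 ≈ 444.01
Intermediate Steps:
k = -299/302 (k = 299/(-302) = 299*(-1/302) = -299/302 ≈ -0.99007)
O(-12/3)*445 + k = 1*445 - 299/302 = 445 - 299/302 = 134091/302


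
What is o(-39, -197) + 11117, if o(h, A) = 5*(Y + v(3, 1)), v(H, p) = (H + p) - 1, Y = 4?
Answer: 11152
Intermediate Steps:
v(H, p) = -1 + H + p
o(h, A) = 35 (o(h, A) = 5*(4 + (-1 + 3 + 1)) = 5*(4 + 3) = 5*7 = 35)
o(-39, -197) + 11117 = 35 + 11117 = 11152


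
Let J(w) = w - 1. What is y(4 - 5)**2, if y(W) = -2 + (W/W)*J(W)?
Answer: 16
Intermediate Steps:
J(w) = -1 + w
y(W) = -3 + W (y(W) = -2 + (W/W)*(-1 + W) = -2 + 1*(-1 + W) = -2 + (-1 + W) = -3 + W)
y(4 - 5)**2 = (-3 + (4 - 5))**2 = (-3 - 1)**2 = (-4)**2 = 16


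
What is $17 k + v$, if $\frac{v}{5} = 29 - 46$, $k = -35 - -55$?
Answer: $255$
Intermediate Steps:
$k = 20$ ($k = -35 + 55 = 20$)
$v = -85$ ($v = 5 \left(29 - 46\right) = 5 \left(-17\right) = -85$)
$17 k + v = 17 \cdot 20 - 85 = 340 - 85 = 255$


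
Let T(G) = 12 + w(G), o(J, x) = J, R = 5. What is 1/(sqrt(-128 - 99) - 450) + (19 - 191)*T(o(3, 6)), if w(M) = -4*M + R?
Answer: -174345670/202727 - I*sqrt(227)/202727 ≈ -860.0 - 7.4319e-5*I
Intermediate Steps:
w(M) = 5 - 4*M (w(M) = -4*M + 5 = 5 - 4*M)
T(G) = 17 - 4*G (T(G) = 12 + (5 - 4*G) = 17 - 4*G)
1/(sqrt(-128 - 99) - 450) + (19 - 191)*T(o(3, 6)) = 1/(sqrt(-128 - 99) - 450) + (19 - 191)*(17 - 4*3) = 1/(sqrt(-227) - 450) - 172*(17 - 12) = 1/(I*sqrt(227) - 450) - 172*5 = 1/(-450 + I*sqrt(227)) - 860 = -860 + 1/(-450 + I*sqrt(227))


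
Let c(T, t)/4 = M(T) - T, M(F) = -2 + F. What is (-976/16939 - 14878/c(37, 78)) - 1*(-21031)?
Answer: 1550981753/67756 ≈ 22891.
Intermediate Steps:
c(T, t) = -8 (c(T, t) = 4*((-2 + T) - T) = 4*(-2) = -8)
(-976/16939 - 14878/c(37, 78)) - 1*(-21031) = (-976/16939 - 14878/(-8)) - 1*(-21031) = (-976*1/16939 - 14878*(-⅛)) + 21031 = (-976/16939 + 7439/4) + 21031 = 126005317/67756 + 21031 = 1550981753/67756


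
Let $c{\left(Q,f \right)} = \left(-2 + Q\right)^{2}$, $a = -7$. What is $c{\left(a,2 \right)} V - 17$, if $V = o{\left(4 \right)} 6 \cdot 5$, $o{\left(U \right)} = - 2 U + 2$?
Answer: $-14597$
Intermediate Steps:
$o{\left(U \right)} = 2 - 2 U$
$V = -180$ ($V = \left(2 - 8\right) 6 \cdot 5 = \left(-6\right) 6 \cdot 5 = \left(-36\right) 5 = -180$)
$c{\left(a,2 \right)} V - 17 = \left(-2 - 7\right)^{2} \left(-180\right) - 17 = \left(-9\right)^{2} \left(-180\right) - 17 = 81 \left(-180\right) - 17 = -14580 - 17 = -14597$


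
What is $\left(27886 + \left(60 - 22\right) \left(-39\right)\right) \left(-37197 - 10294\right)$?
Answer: $-1253952364$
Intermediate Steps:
$\left(27886 + \left(60 - 22\right) \left(-39\right)\right) \left(-37197 - 10294\right) = \left(27886 + 38 \left(-39\right)\right) \left(-47491\right) = \left(27886 - 1482\right) \left(-47491\right) = 26404 \left(-47491\right) = -1253952364$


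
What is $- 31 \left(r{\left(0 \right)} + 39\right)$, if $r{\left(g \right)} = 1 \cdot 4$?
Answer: $-1333$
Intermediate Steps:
$r{\left(g \right)} = 4$
$- 31 \left(r{\left(0 \right)} + 39\right) = - 31 \left(4 + 39\right) = \left(-31\right) 43 = -1333$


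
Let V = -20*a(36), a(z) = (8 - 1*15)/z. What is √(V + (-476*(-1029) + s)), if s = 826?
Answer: √4415705/3 ≈ 700.45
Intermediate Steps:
a(z) = -7/z (a(z) = (8 - 15)/z = -7/z)
V = 35/9 (V = -(-140)/36 = -20*(-7/36) = 35/9 ≈ 3.8889)
√(V + (-476*(-1029) + s)) = √(35/9 + (-476*(-1029) + 826)) = √(35/9 + (489804 + 826)) = √(35/9 + 490630) = √(4415705/9) = √4415705/3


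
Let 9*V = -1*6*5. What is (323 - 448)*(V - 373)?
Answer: 141125/3 ≈ 47042.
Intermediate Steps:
V = -10/3 (V = (-1*6*5)/9 = (-6*5)/9 = (⅑)*(-30) = -10/3 ≈ -3.3333)
(323 - 448)*(V - 373) = (323 - 448)*(-10/3 - 373) = -125*(-1129/3) = 141125/3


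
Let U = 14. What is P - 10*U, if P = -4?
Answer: -144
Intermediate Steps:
P - 10*U = -4 - 10*14 = -4 - 140 = -144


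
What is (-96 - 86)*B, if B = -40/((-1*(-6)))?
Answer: 3640/3 ≈ 1213.3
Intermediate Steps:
B = -20/3 (B = -40/6 = -40*1/6 = -20/3 ≈ -6.6667)
(-96 - 86)*B = (-96 - 86)*(-20/3) = -182*(-20/3) = 3640/3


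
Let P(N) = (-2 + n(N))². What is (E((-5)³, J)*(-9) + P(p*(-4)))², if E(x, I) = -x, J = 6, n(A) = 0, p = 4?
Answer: 1256641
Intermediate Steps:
P(N) = 4 (P(N) = (-2 + 0)² = (-2)² = 4)
(E((-5)³, J)*(-9) + P(p*(-4)))² = (-1*(-5)³*(-9) + 4)² = (-1*(-125)*(-9) + 4)² = (125*(-9) + 4)² = (-1125 + 4)² = (-1121)² = 1256641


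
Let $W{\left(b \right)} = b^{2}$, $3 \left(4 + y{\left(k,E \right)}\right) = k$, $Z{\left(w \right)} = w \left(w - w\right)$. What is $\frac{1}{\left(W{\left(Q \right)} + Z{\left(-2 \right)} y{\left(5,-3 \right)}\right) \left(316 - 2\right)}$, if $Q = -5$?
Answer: $\frac{1}{7850} \approx 0.00012739$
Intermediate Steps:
$Z{\left(w \right)} = 0$ ($Z{\left(w \right)} = w 0 = 0$)
$y{\left(k,E \right)} = -4 + \frac{k}{3}$
$\frac{1}{\left(W{\left(Q \right)} + Z{\left(-2 \right)} y{\left(5,-3 \right)}\right) \left(316 - 2\right)} = \frac{1}{\left(\left(-5\right)^{2} + 0 \left(-4 + \frac{1}{3} \cdot 5\right)\right) \left(316 - 2\right)} = \frac{1}{\left(25 + 0 \left(-4 + \frac{5}{3}\right)\right) 314} = \frac{1}{\left(25 + 0 \left(- \frac{7}{3}\right)\right) 314} = \frac{1}{\left(25 + 0\right) 314} = \frac{1}{25 \cdot 314} = \frac{1}{7850}$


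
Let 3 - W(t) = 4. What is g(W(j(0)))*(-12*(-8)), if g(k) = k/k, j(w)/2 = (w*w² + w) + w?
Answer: 96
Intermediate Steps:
j(w) = 2*w³ + 4*w (j(w) = 2*((w*w² + w) + w) = 2*((w³ + w) + w) = 2*((w + w³) + w) = 2*(w³ + 2*w) = 2*w³ + 4*w)
W(t) = -1 (W(t) = 3 - 1*4 = 3 - 4 = -1)
g(k) = 1
g(W(j(0)))*(-12*(-8)) = 1*(-12*(-8)) = 1*96 = 96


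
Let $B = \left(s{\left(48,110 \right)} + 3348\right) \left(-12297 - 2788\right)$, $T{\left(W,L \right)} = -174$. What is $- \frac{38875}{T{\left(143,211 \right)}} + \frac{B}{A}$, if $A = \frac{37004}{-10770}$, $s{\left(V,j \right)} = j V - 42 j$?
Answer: $\frac{976754686525}{55506} \approx 1.7597 \cdot 10^{7}$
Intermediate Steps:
$s{\left(V,j \right)} = - 42 j + V j$ ($s{\left(V,j \right)} = V j - 42 j = - 42 j + V j$)
$B = -60460680$ ($B = \left(110 \left(-42 + 48\right) + 3348\right) \left(-12297 - 2788\right) = \left(110 \cdot 6 + 3348\right) \left(-15085\right) = \left(660 + 3348\right) \left(-15085\right) = 4008 \left(-15085\right) = -60460680$)
$A = - \frac{18502}{5385}$ ($A = 37004 \left(- \frac{1}{10770}\right) = - \frac{18502}{5385} \approx -3.4358$)
$- \frac{38875}{T{\left(143,211 \right)}} + \frac{B}{A} = - \frac{38875}{-174} - \frac{60460680}{- \frac{18502}{5385}} = \left(-38875\right) \left(- \frac{1}{174}\right) - - \frac{162790380900}{9251} = \frac{38875}{174} + \frac{162790380900}{9251} = \frac{976754686525}{55506}$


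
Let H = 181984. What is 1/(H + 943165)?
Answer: 1/1125149 ≈ 8.8877e-7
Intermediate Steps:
1/(H + 943165) = 1/(181984 + 943165) = 1/1125149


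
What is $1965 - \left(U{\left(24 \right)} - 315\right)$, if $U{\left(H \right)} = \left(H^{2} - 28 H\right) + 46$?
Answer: $2330$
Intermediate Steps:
$U{\left(H \right)} = 46 + H^{2} - 28 H$
$1965 - \left(U{\left(24 \right)} - 315\right) = 1965 - \left(\left(46 + 24^{2} - 672\right) - 315\right) = 1965 - \left(\left(46 + 576 - 672\right) - 315\right) = 1965 - \left(-50 - 315\right) = 1965 - -365 = 1965 + 365 = 2330$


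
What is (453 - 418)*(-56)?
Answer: -1960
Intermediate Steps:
(453 - 418)*(-56) = 35*(-56) = -1960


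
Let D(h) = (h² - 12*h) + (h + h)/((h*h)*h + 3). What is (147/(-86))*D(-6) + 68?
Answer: -356288/3053 ≈ -116.70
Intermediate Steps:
D(h) = h² - 12*h + 2*h/(3 + h³) (D(h) = (h² - 12*h) + (2*h)/(h²*h + 3) = (h² - 12*h) + (2*h)/(h³ + 3) = (h² - 12*h) + (2*h)/(3 + h³) = (h² - 12*h) + 2*h/(3 + h³) = h² - 12*h + 2*h/(3 + h³))
(147/(-86))*D(-6) + 68 = (147/(-86))*(-6*(-34 + (-6)⁴ - 12*(-6)³ + 3*(-6))/(3 + (-6)³)) + 68 = (147*(-1/86))*(-6*(-34 + 1296 - 12*(-216) - 18)/(3 - 216)) + 68 = -(-441)*(-34 + 1296 + 2592 - 18)/(43*(-213)) + 68 = -(-441)*(-1)*3836/(43*213) + 68 = -147/86*7672/71 + 68 = -563892/3053 + 68 = -356288/3053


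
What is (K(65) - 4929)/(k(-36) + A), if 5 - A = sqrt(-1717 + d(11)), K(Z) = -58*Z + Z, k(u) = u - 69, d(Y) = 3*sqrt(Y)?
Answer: 8634/(100 + I*sqrt(1717 - 3*sqrt(11))) ≈ 73.75 - 30.471*I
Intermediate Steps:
k(u) = -69 + u
K(Z) = -57*Z
A = 5 - sqrt(-1717 + 3*sqrt(11)) ≈ 5.0 - 41.316*I
(K(65) - 4929)/(k(-36) + A) = (-57*65 - 4929)/((-69 - 36) + (5 - sqrt(-1717 + 3*sqrt(11)))) = (-3705 - 4929)/(-105 + (5 - sqrt(-1717 + 3*sqrt(11)))) = -8634/(-100 - sqrt(-1717 + 3*sqrt(11)))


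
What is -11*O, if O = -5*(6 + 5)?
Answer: 605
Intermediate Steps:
O = -55 (O = -5*11 = -55)
-11*O = -11*(-55) = 605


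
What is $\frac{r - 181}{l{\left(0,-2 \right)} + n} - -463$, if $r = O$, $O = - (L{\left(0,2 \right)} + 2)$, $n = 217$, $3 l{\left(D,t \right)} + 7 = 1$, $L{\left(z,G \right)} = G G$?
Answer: $\frac{99358}{215} \approx 462.13$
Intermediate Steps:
$L{\left(z,G \right)} = G^{2}$
$l{\left(D,t \right)} = -2$ ($l{\left(D,t \right)} = - \frac{7}{3} + \frac{1}{3} \cdot 1 = - \frac{7}{3} + \frac{1}{3} = -2$)
$O = -6$ ($O = - (2^{2} + 2) = - (4 + 2) = \left(-1\right) 6 = -6$)
$r = -6$
$\frac{r - 181}{l{\left(0,-2 \right)} + n} - -463 = \frac{-6 - 181}{-2 + 217} - -463 = - \frac{187}{215} + 463 = \frac{99358}{215}$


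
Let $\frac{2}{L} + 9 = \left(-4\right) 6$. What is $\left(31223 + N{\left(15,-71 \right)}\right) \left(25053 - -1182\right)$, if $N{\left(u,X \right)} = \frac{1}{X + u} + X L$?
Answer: $\frac{45877878285}{56} \approx 8.1925 \cdot 10^{8}$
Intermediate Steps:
$L = - \frac{2}{33}$ ($L = \frac{2}{-9 - 24} = \frac{2}{-33} = 2 \left(- \frac{1}{33}\right) = - \frac{2}{33} \approx -0.060606$)
$N{\left(u,X \right)} = \frac{1}{X + u} - \frac{2 X}{33}$ ($N{\left(u,X \right)} = \frac{1}{X + u} + X \left(- \frac{2}{33}\right) = \frac{1}{X + u} - \frac{2 X}{33}$)
$\left(31223 + N{\left(15,-71 \right)}\right) \left(25053 - -1182\right) = \left(31223 + \frac{33 - 2 \left(-71\right)^{2} - \left(-142\right) 15}{33 \left(-71 + 15\right)}\right) \left(25053 - -1182\right) = \left(31223 + \frac{33 - 10082 + 2130}{33 \left(-56\right)}\right) \left(25053 + 1182\right) = \left(31223 + \frac{1}{33} \left(- \frac{1}{56}\right) \left(33 - 10082 + 2130\right)\right) 26235 = \left(31223 + \frac{1}{33} \left(- \frac{1}{56}\right) \left(-7919\right)\right) 26235 = \left(31223 + \frac{7919}{1848}\right) 26235 = \frac{57708023}{1848} \cdot 26235 = \frac{45877878285}{56}$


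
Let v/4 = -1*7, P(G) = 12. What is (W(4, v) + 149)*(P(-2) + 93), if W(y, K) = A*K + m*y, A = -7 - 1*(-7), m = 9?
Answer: 19425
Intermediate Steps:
v = -28 (v = 4*(-1*7) = 4*(-7) = -28)
A = 0 (A = -7 + 7 = 0)
W(y, K) = 9*y (W(y, K) = 0*K + 9*y = 0 + 9*y = 9*y)
(W(4, v) + 149)*(P(-2) + 93) = (9*4 + 149)*(12 + 93) = (36 + 149)*105 = 185*105 = 19425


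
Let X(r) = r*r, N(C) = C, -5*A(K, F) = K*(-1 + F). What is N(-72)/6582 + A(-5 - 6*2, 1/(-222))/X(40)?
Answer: -25470727/1948272000 ≈ -0.013073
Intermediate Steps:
A(K, F) = -K*(-1 + F)/5
X(r) = r**2
N(-72)/6582 + A(-5 - 6*2, 1/(-222))/X(40) = -72/6582 + ((-5 - 6*2)*(1 - 1/(-222))/5)/(40**2) = -72*1/6582 + ((-5 - 12)*(1 - 1*(-1/222))/5)/1600 = -12/1097 + ((1/5)*(-17)*(1 + 1/222))*(1/1600) = -12/1097 + ((1/5)*(-17)*(223/222))*(1/1600) = -12/1097 - 3791/1110*1/1600 = -12/1097 - 3791/1776000 = -25470727/1948272000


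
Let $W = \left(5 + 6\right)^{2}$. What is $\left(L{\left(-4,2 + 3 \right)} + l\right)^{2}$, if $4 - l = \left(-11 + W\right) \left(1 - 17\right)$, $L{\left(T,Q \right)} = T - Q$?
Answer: $3080025$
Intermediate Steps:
$W = 121$ ($W = 11^{2} = 121$)
$l = 1764$ ($l = 4 - \left(-11 + 121\right) \left(1 - 17\right) = 4 - 110 \left(-16\right) = 4 - -1760 = 4 + 1760 = 1764$)
$\left(L{\left(-4,2 + 3 \right)} + l\right)^{2} = \left(\left(-4 - \left(2 + 3\right)\right) + 1764\right)^{2} = \left(\left(-4 - 5\right) + 1764\right)^{2} = \left(-9 + 1764\right)^{2} = 1755^{2} = 3080025$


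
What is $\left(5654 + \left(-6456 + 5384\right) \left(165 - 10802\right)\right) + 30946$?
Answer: $11439464$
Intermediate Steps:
$\left(5654 + \left(-6456 + 5384\right) \left(165 - 10802\right)\right) + 30946 = \left(5654 - -11402864\right) + 30946 = \left(5654 + 11402864\right) + 30946 = 11408518 + 30946 = 11439464$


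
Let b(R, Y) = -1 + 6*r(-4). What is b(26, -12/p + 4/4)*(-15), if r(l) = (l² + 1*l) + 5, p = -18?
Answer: -1515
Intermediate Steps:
r(l) = 5 + l + l² (r(l) = (l² + l) + 5 = (l + l²) + 5 = 5 + l + l²)
b(R, Y) = 101 (b(R, Y) = -1 + 6*(5 - 4 + (-4)²) = -1 + 6*(5 - 4 + 16) = -1 + 6*17 = -1 + 102 = 101)
b(26, -12/p + 4/4)*(-15) = 101*(-15) = -1515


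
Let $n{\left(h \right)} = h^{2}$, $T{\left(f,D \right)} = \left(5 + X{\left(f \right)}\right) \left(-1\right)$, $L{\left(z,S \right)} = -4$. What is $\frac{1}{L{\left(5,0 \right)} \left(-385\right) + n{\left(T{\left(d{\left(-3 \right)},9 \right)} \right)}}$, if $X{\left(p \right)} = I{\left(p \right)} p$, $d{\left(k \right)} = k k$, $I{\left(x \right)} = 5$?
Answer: $\frac{1}{4040} \approx 0.00024752$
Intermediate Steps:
$d{\left(k \right)} = k^{2}$
$X{\left(p \right)} = 5 p$
$T{\left(f,D \right)} = -5 - 5 f$ ($T{\left(f,D \right)} = \left(5 + 5 f\right) \left(-1\right) = -5 - 5 f$)
$\frac{1}{L{\left(5,0 \right)} \left(-385\right) + n{\left(T{\left(d{\left(-3 \right)},9 \right)} \right)}} = \frac{1}{\left(-4\right) \left(-385\right) + \left(-5 - 5 \left(-3\right)^{2}\right)^{2}} = \frac{1}{1540 + \left(-5 - 45\right)^{2}} = \frac{1}{1540 + \left(-50\right)^{2}} = \frac{1}{1540 + 2500} = \frac{1}{4040}$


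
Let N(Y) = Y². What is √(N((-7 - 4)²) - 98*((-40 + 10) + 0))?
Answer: √17581 ≈ 132.59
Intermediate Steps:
√(N((-7 - 4)²) - 98*((-40 + 10) + 0)) = √(((-7 - 4)²)² - 98*((-40 + 10) + 0)) = √(((-11)²)² - 98*(-30 + 0)) = √(121² - 98*(-30)) = √(14641 + 2940) = √17581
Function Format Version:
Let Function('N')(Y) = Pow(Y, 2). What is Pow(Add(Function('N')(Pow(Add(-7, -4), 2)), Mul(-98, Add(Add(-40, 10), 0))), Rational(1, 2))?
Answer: Pow(17581, Rational(1, 2)) ≈ 132.59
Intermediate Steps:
Pow(Add(Function('N')(Pow(Add(-7, -4), 2)), Mul(-98, Add(Add(-40, 10), 0))), Rational(1, 2)) = Pow(Add(Pow(Pow(Add(-7, -4), 2), 2), Mul(-98, Add(Add(-40, 10), 0))), Rational(1, 2)) = Pow(Add(Pow(Pow(-11, 2), 2), Mul(-98, Add(-30, 0))), Rational(1, 2)) = Pow(Add(Pow(121, 2), Mul(-98, -30)), Rational(1, 2)) = Pow(Add(14641, 2940), Rational(1, 2)) = Pow(17581, Rational(1, 2))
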